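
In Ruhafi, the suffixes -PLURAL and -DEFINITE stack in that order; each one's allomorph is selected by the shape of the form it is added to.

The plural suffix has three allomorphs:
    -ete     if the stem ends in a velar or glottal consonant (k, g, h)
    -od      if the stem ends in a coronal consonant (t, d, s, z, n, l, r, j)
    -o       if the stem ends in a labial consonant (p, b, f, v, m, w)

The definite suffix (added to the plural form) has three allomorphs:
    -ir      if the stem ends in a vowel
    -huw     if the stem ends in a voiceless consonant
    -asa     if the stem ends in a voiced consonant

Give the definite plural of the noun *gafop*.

*gafop*: final consonant = /p/, labial → -o → *gafopo*.
The plural form *gafopo* — final sound /o/ (a vowel) → -ir → *gafopoir*.

gafopoir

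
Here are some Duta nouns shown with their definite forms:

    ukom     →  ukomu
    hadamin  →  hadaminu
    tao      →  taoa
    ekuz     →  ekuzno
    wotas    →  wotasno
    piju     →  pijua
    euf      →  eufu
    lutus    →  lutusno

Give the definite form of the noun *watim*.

The alternation tracks the final sound of the stem — -no when the stem ends in a sibilant (*ekuz*, *wotas*, *lutus*); -u when the stem ends in a non-sibilant consonant (*ukom*, *hadamin*, *euf*); -a when the stem ends in a vowel (*tao*, *piju*).
*watim*: final sound = /m/, a non-sibilant consonant → -u → *watimu*.

watimu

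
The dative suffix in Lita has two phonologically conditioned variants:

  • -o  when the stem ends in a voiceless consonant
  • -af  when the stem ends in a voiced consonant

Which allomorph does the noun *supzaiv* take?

The final consonant of *supzaiv* is /v/, which is voiced, so the suffix is -af.

-af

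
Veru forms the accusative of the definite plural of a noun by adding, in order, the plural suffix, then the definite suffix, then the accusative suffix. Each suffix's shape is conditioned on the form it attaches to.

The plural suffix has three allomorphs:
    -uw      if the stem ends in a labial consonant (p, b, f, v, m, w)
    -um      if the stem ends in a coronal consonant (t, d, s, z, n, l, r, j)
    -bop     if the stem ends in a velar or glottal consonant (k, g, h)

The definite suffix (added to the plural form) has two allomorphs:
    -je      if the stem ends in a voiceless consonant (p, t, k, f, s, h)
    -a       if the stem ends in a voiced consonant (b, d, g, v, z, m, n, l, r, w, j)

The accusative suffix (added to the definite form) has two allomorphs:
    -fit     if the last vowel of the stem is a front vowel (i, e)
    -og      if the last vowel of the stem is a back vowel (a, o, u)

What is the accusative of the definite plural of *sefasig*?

*sefasig*: final consonant = /g/, velar/glottal → -bop → *sefasigbop*.
The final consonant of the plural form *sefasigbop* is /p/, which is voiceless, so the definite suffix is -je, giving *sefasigbopje*.
The definite form *sefasigbopje*: last vowel = /e/, a front vowel → -fit → *sefasigbopjefit*.

sefasigbopjefit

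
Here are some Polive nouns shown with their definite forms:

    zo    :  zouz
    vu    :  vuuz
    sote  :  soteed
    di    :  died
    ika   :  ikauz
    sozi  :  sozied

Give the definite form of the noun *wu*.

The pattern is front/back vowel harmony: -ed when the last vowel of the stem is a front vowel (*sote*, *di*, *sozi*); -uz when the last vowel of the stem is a back vowel (*zo*, *vu*, *ika*).
The last vowel of *wu* is /u/, which is a back vowel, so the suffix is -uz, giving *wuuz*.

wuuz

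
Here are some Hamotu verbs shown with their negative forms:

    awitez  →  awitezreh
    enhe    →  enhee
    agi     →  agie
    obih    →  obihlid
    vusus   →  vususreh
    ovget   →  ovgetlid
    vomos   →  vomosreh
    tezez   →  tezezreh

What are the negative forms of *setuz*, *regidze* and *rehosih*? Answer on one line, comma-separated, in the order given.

The alternation tracks the final sound of the stem — -reh when the stem ends in a sibilant (*awitez*, *vusus*, *vomos*, *tezez*); -lid when the stem ends in a non-sibilant consonant (*obih*, *ovget*); -e when the stem ends in a vowel (*enhe*, *agi*).
*setuz*: final sound = /z/, a sibilant → -reh → *setuzreh*.
*regidze*: final sound = /e/, a vowel → -e → *regidzee*.
Since the final sound of *rehosih* is /h/ (a non-sibilant consonant), it takes -lid, giving *rehosihlid*.

setuzreh, regidzee, rehosihlid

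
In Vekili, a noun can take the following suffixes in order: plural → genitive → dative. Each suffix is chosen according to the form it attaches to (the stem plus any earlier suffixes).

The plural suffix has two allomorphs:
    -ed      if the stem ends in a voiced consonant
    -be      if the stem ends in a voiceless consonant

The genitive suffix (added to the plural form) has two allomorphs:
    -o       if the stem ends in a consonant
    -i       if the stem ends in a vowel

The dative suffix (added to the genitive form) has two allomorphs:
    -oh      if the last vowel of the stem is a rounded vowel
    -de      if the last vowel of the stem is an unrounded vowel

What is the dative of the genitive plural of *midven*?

midvenedooh

The final consonant of *midven* is /n/, which is voiced, so the plural suffix is -ed, giving *midvened*.
The final sound of the plural form *midvened* is /d/, which is a consonant, so the genitive suffix is -o, giving *midvenedo*.
The genitive form *midvenedo*: last vowel = /o/, a rounded vowel → -oh → *midvenedooh*.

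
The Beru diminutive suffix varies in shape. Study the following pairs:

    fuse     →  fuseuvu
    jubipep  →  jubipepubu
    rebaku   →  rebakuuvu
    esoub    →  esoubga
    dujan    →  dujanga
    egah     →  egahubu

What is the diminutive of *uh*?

The alternation tracks the final sound of the stem — -ubu when the stem ends in a voiceless consonant (*jubipep*, *egah*); -ga when the stem ends in a voiced consonant (*esoub*, *dujan*); -uvu when the stem ends in a vowel (*fuse*, *rebaku*).
*uh* — final sound /h/ (a voiceless consonant) → -ubu → *uhubu*.

uhubu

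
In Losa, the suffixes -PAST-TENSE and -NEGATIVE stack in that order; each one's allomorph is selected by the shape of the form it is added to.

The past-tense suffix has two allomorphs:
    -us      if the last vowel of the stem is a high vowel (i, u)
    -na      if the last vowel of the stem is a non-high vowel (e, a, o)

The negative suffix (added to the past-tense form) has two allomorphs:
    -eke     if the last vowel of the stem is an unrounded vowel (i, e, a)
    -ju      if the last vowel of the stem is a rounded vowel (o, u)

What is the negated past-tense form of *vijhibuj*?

vijhibujusju

*vijhibuj* — last vowel /u/ (a high vowel) → -us → *vijhibujus*.
Since the last vowel of the past-tense form *vijhibujus* is /u/ (a rounded vowel), it takes -ju, giving *vijhibujusju*.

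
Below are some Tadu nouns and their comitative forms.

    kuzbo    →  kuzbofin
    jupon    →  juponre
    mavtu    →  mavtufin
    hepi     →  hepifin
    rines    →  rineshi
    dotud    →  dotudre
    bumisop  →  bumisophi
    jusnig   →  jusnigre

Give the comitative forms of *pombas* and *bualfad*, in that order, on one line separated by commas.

The pattern is voicing of the final sound: -hi when the stem ends in a voiceless consonant (*rines*, *bumisop*); -re when the stem ends in a voiced consonant (*jupon*, *dotud*, *jusnig*); -fin when the stem ends in a vowel (*kuzbo*, *mavtu*, *hepi*).
The final sound of *pombas* is /s/, which is a voiceless consonant, so the suffix is -hi, giving *pombashi*.
*bualfad* — final sound /d/ (a voiced consonant) → -re → *bualfadre*.

pombashi, bualfadre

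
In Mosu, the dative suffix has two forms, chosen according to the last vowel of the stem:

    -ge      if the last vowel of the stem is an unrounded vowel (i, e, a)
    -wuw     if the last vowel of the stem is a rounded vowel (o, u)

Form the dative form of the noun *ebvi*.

*ebvi*: last vowel = /i/, an unrounded vowel → -ge → *ebvige*.

ebvige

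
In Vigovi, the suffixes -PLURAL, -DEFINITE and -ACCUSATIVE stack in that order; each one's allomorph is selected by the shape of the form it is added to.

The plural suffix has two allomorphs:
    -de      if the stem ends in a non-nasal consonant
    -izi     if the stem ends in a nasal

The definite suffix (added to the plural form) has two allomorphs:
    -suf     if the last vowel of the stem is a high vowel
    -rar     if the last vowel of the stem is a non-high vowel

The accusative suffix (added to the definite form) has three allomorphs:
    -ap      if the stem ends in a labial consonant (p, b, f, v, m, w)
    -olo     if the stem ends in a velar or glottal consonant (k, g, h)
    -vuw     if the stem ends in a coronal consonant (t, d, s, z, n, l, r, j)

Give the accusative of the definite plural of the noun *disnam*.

*disnam* — final consonant /m/ (a nasal) → -izi → *disnamizi*.
The plural form *disnamizi*: last vowel = /i/, a high vowel → -suf → *disnamizisuf*.
The definite form *disnamizisuf*: final consonant = /f/, labial → -ap → *disnamizisufap*.

disnamizisufap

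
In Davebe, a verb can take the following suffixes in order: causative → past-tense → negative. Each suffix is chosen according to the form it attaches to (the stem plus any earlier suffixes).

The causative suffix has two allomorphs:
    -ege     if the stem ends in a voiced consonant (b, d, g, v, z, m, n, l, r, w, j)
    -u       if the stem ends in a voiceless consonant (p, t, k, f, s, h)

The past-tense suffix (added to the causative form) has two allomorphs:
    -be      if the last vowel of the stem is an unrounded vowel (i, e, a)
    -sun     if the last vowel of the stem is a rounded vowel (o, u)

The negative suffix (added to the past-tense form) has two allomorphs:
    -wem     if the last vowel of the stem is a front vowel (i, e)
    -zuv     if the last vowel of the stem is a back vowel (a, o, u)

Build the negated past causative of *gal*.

galegebewem

*gal* — final consonant /l/ (voiced) → -ege → *galege*.
The causative form *galege* — last vowel /e/ (an unrounded vowel) → -be → *galegebe*.
Since the last vowel of the past-tense form *galegebe* is /e/ (a front vowel), it takes -wem, giving *galegebewem*.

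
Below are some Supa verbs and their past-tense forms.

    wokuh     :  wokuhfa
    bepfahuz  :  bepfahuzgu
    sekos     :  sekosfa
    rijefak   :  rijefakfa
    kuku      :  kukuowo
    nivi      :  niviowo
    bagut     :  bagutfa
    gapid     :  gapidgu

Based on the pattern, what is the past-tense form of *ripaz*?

ripazgu

Looking at the final sound of each stem: -fa when the stem ends in a voiceless consonant (*wokuh*, *sekos*, *rijefak*, *bagut*); -gu when the stem ends in a voiced consonant (*bepfahuz*, *gapid*); -owo when the stem ends in a vowel (*kuku*, *nivi*).
*ripaz*: final sound = /z/, a voiced consonant → -gu → *ripazgu*.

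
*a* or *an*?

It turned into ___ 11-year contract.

an

The indefinite article is chosen by the initial *sound* of the following word, not its spelling.
The number *11* is spoken "eleven", beginning with /ɪˈlɛvən/ — a vowel sound.
So the article is *an*: It turned into an 11-year contract.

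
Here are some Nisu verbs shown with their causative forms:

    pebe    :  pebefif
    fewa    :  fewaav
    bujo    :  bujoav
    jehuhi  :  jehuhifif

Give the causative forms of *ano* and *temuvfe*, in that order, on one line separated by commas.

The suffix is conditioned by the last vowel: -fif when the last vowel of the stem is a front vowel (*pebe*, *jehuhi*); -av when the last vowel of the stem is a back vowel (*fewa*, *bujo*).
Since the last vowel of *ano* is /o/ (a back vowel), it takes -av, giving *anoav*.
Since the last vowel of *temuvfe* is /e/ (a front vowel), it takes -fif, giving *temuvfefif*.

anoav, temuvfefif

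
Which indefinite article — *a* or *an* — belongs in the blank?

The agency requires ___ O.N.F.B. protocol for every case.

The indefinite article is chosen by the initial *sound* of the following word, not its spelling.
The initialism *O.N.F.B.* is read letter by letter; the first letter, O, is pronounced /oʊ/, which begins with a vowel sound.
So the article is *an*: The agency requires an O.N.F.B. protocol for every case.

an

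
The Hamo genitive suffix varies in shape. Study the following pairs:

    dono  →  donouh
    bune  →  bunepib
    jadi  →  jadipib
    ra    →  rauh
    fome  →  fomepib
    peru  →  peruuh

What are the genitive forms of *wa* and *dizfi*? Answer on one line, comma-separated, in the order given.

wauh, dizfipib

The alternation tracks the last vowel of the stem — -pib when the last vowel of the stem is a front vowel (*bune*, *jadi*, *fome*); -uh when the last vowel of the stem is a back vowel (*dono*, *ra*, *peru*).
*wa* — last vowel /a/ (a back vowel) → -uh → *wauh*.
*dizfi*: last vowel = /i/, a front vowel → -pib → *dizfipib*.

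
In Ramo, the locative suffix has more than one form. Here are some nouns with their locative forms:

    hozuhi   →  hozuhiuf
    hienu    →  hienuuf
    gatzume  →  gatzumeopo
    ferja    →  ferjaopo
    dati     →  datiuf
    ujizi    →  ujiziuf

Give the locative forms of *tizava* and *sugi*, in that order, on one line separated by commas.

The pattern is height harmony: -uf when the last vowel of the stem is a high vowel (*hozuhi*, *hienu*, *dati*, *ujizi*); -opo when the last vowel of the stem is a non-high vowel (*gatzume*, *ferja*).
Since the last vowel of *tizava* is /a/ (a non-high vowel), it takes -opo, giving *tizavaopo*.
*sugi*: last vowel = /i/, a high vowel → -uf → *sugiuf*.

tizavaopo, sugiuf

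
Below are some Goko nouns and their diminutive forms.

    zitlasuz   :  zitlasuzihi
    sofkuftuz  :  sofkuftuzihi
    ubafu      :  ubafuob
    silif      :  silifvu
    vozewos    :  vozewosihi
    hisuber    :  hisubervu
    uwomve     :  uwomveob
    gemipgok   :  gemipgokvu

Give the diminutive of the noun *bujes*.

The pattern is sibilance of the final sound: -ihi when the stem ends in a sibilant (*zitlasuz*, *sofkuftuz*, *vozewos*); -vu when the stem ends in a non-sibilant consonant (*silif*, *hisuber*, *gemipgok*); -ob when the stem ends in a vowel (*ubafu*, *uwomve*).
The final sound of *bujes* is /s/, which is a sibilant, so the suffix is -ihi, giving *bujesihi*.

bujesihi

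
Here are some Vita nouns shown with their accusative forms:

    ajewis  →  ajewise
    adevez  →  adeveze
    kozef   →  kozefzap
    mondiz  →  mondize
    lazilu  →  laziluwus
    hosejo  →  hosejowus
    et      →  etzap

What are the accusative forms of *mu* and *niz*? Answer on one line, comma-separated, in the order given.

The alternation tracks the final sound of the stem — -e when the stem ends in a sibilant (*ajewis*, *adevez*, *mondiz*); -zap when the stem ends in a non-sibilant consonant (*kozef*, *et*); -wus when the stem ends in a vowel (*lazilu*, *hosejo*).
Since the final sound of *mu* is /u/ (a vowel), it takes -wus, giving *muwus*.
Since the final sound of *niz* is /z/ (a sibilant), it takes -e, giving *nize*.

muwus, nize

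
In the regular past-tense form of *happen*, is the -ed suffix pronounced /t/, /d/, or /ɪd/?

The stem *happen* ends in a voiced sound other than /d/.
The -ed suffix is realized as /ɪd/ after /t, d/; as /t/ after other voiceless consonants; and as /d/ after other voiced sounds.
So -ed on *happen* is pronounced /d/.

/d/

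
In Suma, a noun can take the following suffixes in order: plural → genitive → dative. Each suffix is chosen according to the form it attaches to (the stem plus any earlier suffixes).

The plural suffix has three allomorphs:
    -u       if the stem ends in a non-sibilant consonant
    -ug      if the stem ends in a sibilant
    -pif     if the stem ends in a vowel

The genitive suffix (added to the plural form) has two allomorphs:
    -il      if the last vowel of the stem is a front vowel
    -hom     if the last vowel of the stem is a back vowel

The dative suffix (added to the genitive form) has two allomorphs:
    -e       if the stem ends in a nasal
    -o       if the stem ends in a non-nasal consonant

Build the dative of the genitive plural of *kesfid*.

kesfiduhome

Since the final sound of *kesfid* is /d/ (a non-sibilant consonant), it takes -u, giving *kesfidu*.
The last vowel of the plural form *kesfidu* is /u/, which is a back vowel, so the genitive suffix is -hom, giving *kesfiduhom*.
The genitive form *kesfiduhom*: final consonant = /m/, a nasal → -e → *kesfiduhome*.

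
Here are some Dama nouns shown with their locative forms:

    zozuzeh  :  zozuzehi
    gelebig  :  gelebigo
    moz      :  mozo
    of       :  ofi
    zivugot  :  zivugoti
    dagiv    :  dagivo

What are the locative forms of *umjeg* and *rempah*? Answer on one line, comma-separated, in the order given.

Looking at the final consonant of each stem: -i when the stem ends in a voiceless consonant (*zozuzeh*, *of*, *zivugot*); -o when the stem ends in a voiced consonant (*gelebig*, *moz*, *dagiv*).
The final consonant of *umjeg* is /g/, which is voiced, so the suffix is -o, giving *umjego*.
*rempah* — final consonant /h/ (voiceless) → -i → *rempahi*.

umjego, rempahi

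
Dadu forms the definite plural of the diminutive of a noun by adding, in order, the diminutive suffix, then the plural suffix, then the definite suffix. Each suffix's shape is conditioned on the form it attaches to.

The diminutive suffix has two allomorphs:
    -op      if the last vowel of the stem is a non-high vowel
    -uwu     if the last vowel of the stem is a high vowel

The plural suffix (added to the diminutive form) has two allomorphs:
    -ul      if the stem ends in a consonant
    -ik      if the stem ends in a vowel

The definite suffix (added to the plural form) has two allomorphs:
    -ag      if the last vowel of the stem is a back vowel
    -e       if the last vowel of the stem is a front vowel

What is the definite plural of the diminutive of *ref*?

*ref* — last vowel /e/ (a non-high vowel) → -op → *refop*.
Since the final sound of the diminutive form *refop* is /p/ (a consonant), it takes -ul, giving *refopul*.
The plural form *refopul* — last vowel /u/ (a back vowel) → -ag → *refopulag*.

refopulag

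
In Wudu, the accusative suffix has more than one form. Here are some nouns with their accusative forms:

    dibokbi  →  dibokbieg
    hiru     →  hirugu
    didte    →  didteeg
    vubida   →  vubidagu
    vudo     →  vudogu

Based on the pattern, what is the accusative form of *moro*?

The alternation tracks the last vowel of the stem — -eg when the last vowel of the stem is a front vowel (*dibokbi*, *didte*); -gu when the last vowel of the stem is a back vowel (*hiru*, *vubida*, *vudo*).
*moro*: last vowel = /o/, a back vowel → -gu → *morogu*.

morogu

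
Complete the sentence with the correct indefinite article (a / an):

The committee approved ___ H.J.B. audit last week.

an

The indefinite article is chosen by the initial *sound* of the following word, not its spelling.
The initialism *H.J.B.* is read letter by letter; the first letter, H, is pronounced /eɪtʃ/, which begins with a vowel sound.
So the article is *an*: The committee approved an H.J.B. audit last week.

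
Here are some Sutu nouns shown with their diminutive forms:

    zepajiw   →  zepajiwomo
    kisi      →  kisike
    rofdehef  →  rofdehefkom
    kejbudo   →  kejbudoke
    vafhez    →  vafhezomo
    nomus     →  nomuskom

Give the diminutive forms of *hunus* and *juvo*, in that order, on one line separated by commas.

hunuskom, juvoke

The suffix is conditioned by the final sound: -kom when the stem ends in a voiceless consonant (*rofdehef*, *nomus*); -omo when the stem ends in a voiced consonant (*zepajiw*, *vafhez*); -ke when the stem ends in a vowel (*kisi*, *kejbudo*).
The final sound of *hunus* is /s/, which is a voiceless consonant, so the suffix is -kom, giving *hunuskom*.
*juvo* — final sound /o/ (a vowel) → -ke → *juvoke*.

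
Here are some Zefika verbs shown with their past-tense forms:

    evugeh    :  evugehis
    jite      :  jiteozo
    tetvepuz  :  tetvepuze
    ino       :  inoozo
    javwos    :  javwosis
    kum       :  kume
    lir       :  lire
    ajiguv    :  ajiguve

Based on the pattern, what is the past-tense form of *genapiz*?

genapize

The pattern is voicing of the final sound: -is when the stem ends in a voiceless consonant (*evugeh*, *javwos*); -e when the stem ends in a voiced consonant (*tetvepuz*, *kum*, *lir*, *ajiguv*); -ozo when the stem ends in a vowel (*jite*, *ino*).
*genapiz*: final sound = /z/, a voiced consonant → -e → *genapize*.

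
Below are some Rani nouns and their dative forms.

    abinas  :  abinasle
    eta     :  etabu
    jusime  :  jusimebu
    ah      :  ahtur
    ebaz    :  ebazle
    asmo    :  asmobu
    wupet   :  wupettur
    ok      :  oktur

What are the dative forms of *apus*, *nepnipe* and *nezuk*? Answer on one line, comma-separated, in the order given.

The suffix is conditioned by the final sound: -le when the stem ends in a sibilant (*abinas*, *ebaz*); -tur when the stem ends in a non-sibilant consonant (*ah*, *wupet*, *ok*); -bu when the stem ends in a vowel (*eta*, *jusime*, *asmo*).
*apus* — final sound /s/ (a sibilant) → -le → *apusle*.
Since the final sound of *nepnipe* is /e/ (a vowel), it takes -bu, giving *nepnipebu*.
*nezuk* — final sound /k/ (a non-sibilant consonant) → -tur → *nezuktur*.

apusle, nepnipebu, nezuktur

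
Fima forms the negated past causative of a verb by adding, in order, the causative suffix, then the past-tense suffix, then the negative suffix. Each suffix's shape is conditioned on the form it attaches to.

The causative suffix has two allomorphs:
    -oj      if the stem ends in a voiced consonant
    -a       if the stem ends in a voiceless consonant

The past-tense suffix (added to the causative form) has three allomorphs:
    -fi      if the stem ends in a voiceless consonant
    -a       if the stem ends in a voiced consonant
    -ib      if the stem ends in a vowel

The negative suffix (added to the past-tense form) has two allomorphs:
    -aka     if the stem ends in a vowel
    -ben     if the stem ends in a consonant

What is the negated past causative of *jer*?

jerojaaka

*jer* — final consonant /r/ (voiced) → -oj → *jeroj*.
The final sound of the causative form *jeroj* is /j/, which is a voiced consonant, so the past-tense suffix is -a, giving *jeroja*.
Since the final sound of the past-tense form *jeroja* is /a/ (a vowel), it takes -aka, giving *jerojaaka*.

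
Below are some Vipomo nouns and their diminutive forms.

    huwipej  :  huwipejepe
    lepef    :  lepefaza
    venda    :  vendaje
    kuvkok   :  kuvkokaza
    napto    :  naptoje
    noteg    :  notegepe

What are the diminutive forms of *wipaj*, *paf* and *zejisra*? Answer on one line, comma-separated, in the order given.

wipajepe, pafaza, zejisraje

The pattern is voicing of the final sound: -aza when the stem ends in a voiceless consonant (*lepef*, *kuvkok*); -epe when the stem ends in a voiced consonant (*huwipej*, *noteg*); -je when the stem ends in a vowel (*venda*, *napto*).
*wipaj*: final sound = /j/, a voiced consonant → -epe → *wipajepe*.
Since the final sound of *paf* is /f/ (a voiceless consonant), it takes -aza, giving *pafaza*.
The final sound of *zejisra* is /a/, which is a vowel, so the suffix is -je, giving *zejisraje*.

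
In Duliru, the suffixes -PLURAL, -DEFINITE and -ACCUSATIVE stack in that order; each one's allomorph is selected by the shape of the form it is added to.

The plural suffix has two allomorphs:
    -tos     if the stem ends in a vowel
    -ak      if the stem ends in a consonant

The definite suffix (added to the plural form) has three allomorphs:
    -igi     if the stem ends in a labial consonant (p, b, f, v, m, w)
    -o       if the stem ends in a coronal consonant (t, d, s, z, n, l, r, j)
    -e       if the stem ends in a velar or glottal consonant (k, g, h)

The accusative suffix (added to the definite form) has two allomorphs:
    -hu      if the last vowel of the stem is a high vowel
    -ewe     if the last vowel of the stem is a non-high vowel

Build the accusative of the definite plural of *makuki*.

The final sound of *makuki* is /i/, which is a vowel, so the plural suffix is -tos, giving *makukitos*.
Since the final consonant of the plural form *makukitos* is /s/ (coronal), it takes -o, giving *makukitoso*.
The last vowel of the definite form *makukitoso* is /o/, which is a non-high vowel, so the accusative suffix is -ewe, giving *makukitosoewe*.

makukitosoewe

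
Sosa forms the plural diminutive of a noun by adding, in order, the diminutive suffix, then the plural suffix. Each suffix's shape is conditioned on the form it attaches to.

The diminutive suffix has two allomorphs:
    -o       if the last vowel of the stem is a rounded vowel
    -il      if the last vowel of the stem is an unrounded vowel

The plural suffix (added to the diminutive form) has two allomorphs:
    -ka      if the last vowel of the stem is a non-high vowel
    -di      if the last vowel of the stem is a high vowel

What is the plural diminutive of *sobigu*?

sobiguoka

Since the last vowel of *sobigu* is /u/ (a rounded vowel), it takes -o, giving *sobiguo*.
The diminutive form *sobiguo* — last vowel /o/ (a non-high vowel) → -ka → *sobiguoka*.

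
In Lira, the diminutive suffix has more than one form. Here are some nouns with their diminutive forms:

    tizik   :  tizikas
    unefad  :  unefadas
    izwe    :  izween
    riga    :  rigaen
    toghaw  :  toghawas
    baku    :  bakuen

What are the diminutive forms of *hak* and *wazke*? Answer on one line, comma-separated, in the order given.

The suffix is conditioned by the final sound: -as when the stem ends in a consonant (*tizik*, *unefad*, *toghaw*); -en when the stem ends in a vowel (*izwe*, *riga*, *baku*).
*hak* — final sound /k/ (a consonant) → -as → *hakas*.
The final sound of *wazke* is /e/, which is a vowel, so the suffix is -en, giving *wazkeen*.

hakas, wazkeen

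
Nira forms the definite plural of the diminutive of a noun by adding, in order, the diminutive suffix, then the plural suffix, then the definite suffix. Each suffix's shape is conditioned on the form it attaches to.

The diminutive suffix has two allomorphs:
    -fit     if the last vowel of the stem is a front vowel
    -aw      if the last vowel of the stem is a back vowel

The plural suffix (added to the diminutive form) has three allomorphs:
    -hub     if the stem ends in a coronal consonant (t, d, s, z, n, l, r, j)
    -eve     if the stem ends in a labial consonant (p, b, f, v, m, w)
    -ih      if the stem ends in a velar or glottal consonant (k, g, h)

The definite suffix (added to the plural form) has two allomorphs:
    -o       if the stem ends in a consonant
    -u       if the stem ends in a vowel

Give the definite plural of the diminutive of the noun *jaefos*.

jaefosaweveu

Since the last vowel of *jaefos* is /o/ (a back vowel), it takes -aw, giving *jaefosaw*.
Since the final consonant of the diminutive form *jaefosaw* is /w/ (labial), it takes -eve, giving *jaefosaweve*.
The final sound of the plural form *jaefosaweve* is /e/, which is a vowel, so the definite suffix is -u, giving *jaefosaweveu*.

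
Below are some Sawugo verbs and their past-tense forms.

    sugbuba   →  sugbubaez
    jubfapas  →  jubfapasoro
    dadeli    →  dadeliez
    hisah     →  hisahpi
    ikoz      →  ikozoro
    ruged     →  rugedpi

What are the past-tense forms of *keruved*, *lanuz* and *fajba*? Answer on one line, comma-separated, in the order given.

keruvedpi, lanuzoro, fajbaez

The alternation tracks the final sound of the stem — -oro when the stem ends in a sibilant (*jubfapas*, *ikoz*); -pi when the stem ends in a non-sibilant consonant (*hisah*, *ruged*); -ez when the stem ends in a vowel (*sugbuba*, *dadeli*).
Since the final sound of *keruved* is /d/ (a non-sibilant consonant), it takes -pi, giving *keruvedpi*.
Since the final sound of *lanuz* is /z/ (a sibilant), it takes -oro, giving *lanuzoro*.
*fajba* — final sound /a/ (a vowel) → -ez → *fajbaez*.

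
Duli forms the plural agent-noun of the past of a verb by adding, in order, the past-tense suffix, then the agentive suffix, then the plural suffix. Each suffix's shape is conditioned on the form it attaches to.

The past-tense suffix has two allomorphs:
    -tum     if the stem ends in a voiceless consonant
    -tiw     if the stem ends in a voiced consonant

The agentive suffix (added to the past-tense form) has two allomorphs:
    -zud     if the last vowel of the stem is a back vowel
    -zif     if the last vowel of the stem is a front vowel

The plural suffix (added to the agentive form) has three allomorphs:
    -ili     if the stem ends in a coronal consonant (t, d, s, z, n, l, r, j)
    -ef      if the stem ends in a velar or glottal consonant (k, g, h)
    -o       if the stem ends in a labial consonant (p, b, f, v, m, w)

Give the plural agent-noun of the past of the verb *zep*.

*zep*: final consonant = /p/, voiceless → -tum → *zeptum*.
The past-tense form *zeptum*: last vowel = /u/, a back vowel → -zud → *zeptumzud*.
The final consonant of the agentive form *zeptumzud* is /d/, which is coronal, so the plural suffix is -ili, giving *zeptumzudili*.

zeptumzudili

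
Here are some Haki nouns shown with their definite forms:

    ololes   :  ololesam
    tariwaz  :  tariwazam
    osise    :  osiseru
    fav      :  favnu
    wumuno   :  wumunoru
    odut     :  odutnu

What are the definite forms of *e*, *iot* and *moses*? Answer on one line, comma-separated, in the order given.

Looking at the final sound of each stem: -am when the stem ends in a sibilant (*ololes*, *tariwaz*); -nu when the stem ends in a non-sibilant consonant (*fav*, *odut*); -ru when the stem ends in a vowel (*osise*, *wumuno*).
The final sound of *e* is /e/, which is a vowel, so the suffix is -ru, giving *eru*.
*iot*: final sound = /t/, a non-sibilant consonant → -nu → *iotnu*.
Since the final sound of *moses* is /s/ (a sibilant), it takes -am, giving *mosesam*.

eru, iotnu, mosesam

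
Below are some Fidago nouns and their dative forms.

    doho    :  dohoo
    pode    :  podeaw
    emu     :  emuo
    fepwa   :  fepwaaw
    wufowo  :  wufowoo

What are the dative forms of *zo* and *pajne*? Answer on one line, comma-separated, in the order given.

zoo, pajneaw

The pattern is rounding harmony: -o when the last vowel of the stem is a rounded vowel (*doho*, *emu*, *wufowo*); -aw when the last vowel of the stem is an unrounded vowel (*pode*, *fepwa*).
Since the last vowel of *zo* is /o/ (a rounded vowel), it takes -o, giving *zoo*.
*pajne* — last vowel /e/ (an unrounded vowel) → -aw → *pajneaw*.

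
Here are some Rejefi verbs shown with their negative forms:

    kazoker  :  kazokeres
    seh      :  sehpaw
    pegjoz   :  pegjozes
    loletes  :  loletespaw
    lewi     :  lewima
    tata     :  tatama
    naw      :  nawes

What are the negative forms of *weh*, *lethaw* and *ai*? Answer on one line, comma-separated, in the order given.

Looking at the final sound of each stem: -paw when the stem ends in a voiceless consonant (*seh*, *loletes*); -es when the stem ends in a voiced consonant (*kazoker*, *pegjoz*, *naw*); -ma when the stem ends in a vowel (*lewi*, *tata*).
*weh*: final sound = /h/, a voiceless consonant → -paw → *wehpaw*.
*lethaw*: final sound = /w/, a voiced consonant → -es → *lethawes*.
Since the final sound of *ai* is /i/ (a vowel), it takes -ma, giving *aima*.

wehpaw, lethawes, aima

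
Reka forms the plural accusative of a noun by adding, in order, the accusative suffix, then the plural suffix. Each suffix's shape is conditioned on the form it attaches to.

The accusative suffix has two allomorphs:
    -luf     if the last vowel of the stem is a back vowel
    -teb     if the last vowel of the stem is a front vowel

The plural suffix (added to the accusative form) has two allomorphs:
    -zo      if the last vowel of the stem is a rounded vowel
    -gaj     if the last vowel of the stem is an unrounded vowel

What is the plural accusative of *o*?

The last vowel of *o* is /o/, which is a back vowel, so the accusative suffix is -luf, giving *oluf*.
The accusative form *oluf* — last vowel /u/ (a rounded vowel) → -zo → *olufzo*.

olufzo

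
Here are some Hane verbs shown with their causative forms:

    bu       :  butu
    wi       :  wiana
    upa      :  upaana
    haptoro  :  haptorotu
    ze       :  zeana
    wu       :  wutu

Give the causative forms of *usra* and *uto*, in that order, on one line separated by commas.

The alternation tracks the last vowel of the stem — -tu when the last vowel of the stem is a rounded vowel (*bu*, *haptoro*, *wu*); -ana when the last vowel of the stem is an unrounded vowel (*wi*, *upa*, *ze*).
*usra* — last vowel /a/ (an unrounded vowel) → -ana → *usraana*.
The last vowel of *uto* is /o/, which is a rounded vowel, so the suffix is -tu, giving *utotu*.

usraana, utotu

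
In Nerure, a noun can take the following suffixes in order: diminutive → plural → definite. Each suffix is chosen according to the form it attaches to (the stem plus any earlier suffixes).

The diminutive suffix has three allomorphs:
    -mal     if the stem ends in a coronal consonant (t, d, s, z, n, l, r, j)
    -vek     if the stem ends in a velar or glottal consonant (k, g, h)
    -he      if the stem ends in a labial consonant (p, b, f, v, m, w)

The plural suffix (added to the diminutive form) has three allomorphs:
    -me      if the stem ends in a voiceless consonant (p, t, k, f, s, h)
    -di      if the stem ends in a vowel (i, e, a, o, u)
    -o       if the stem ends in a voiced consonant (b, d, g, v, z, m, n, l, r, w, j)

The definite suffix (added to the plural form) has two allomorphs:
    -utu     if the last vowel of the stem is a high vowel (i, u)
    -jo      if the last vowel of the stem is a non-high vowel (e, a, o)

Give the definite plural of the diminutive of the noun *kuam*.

*kuam*: final consonant = /m/, labial → -he → *kuamhe*.
The diminutive form *kuamhe* — final sound /e/ (a vowel) → -di → *kuamhedi*.
The plural form *kuamhedi* — last vowel /i/ (a high vowel) → -utu → *kuamhediutu*.

kuamhediutu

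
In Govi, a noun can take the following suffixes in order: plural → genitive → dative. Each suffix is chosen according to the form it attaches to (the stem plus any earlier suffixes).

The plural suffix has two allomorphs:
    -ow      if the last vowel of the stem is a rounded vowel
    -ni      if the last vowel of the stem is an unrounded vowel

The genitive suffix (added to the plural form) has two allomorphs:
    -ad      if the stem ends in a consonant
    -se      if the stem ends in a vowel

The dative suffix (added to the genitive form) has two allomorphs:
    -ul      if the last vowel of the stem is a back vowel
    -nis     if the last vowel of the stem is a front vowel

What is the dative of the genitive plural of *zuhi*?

zuhinisenis

The last vowel of *zuhi* is /i/, which is an unrounded vowel, so the plural suffix is -ni, giving *zuhini*.
The final sound of the plural form *zuhini* is /i/, which is a vowel, so the genitive suffix is -se, giving *zuhinise*.
The last vowel of the genitive form *zuhinise* is /e/, which is a front vowel, so the dative suffix is -nis, giving *zuhinisenis*.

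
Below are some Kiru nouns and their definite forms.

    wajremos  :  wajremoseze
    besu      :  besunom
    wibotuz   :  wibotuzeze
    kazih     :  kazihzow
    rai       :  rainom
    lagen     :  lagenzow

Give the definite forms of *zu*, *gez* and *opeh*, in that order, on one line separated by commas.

zunom, gezeze, opehzow

The alternation tracks the final sound of the stem — -eze when the stem ends in a sibilant (*wajremos*, *wibotuz*); -zow when the stem ends in a non-sibilant consonant (*kazih*, *lagen*); -nom when the stem ends in a vowel (*besu*, *rai*).
The final sound of *zu* is /u/, which is a vowel, so the suffix is -nom, giving *zunom*.
*gez* — final sound /z/ (a sibilant) → -eze → *gezeze*.
*opeh* — final sound /h/ (a non-sibilant consonant) → -zow → *opehzow*.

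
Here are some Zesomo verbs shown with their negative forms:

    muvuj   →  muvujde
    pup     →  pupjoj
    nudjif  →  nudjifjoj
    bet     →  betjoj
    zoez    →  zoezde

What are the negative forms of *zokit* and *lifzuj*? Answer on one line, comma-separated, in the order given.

zokitjoj, lifzujde

The alternation tracks the final consonant of the stem — -joj when the stem ends in a voiceless consonant (*pup*, *nudjif*, *bet*); -de when the stem ends in a voiced consonant (*muvuj*, *zoez*).
The final consonant of *zokit* is /t/, which is voiceless, so the suffix is -joj, giving *zokitjoj*.
*lifzuj*: final consonant = /j/, voiced → -de → *lifzujde*.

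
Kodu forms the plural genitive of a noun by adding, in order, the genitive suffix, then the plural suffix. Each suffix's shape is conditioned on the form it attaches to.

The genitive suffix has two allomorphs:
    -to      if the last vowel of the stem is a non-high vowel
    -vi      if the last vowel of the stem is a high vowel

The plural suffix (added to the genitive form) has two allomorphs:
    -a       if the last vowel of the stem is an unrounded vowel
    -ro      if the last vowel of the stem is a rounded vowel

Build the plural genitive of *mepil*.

Since the last vowel of *mepil* is /i/ (a high vowel), it takes -vi, giving *mepilvi*.
The genitive form *mepilvi*: last vowel = /i/, an unrounded vowel → -a → *mepilvia*.

mepilvia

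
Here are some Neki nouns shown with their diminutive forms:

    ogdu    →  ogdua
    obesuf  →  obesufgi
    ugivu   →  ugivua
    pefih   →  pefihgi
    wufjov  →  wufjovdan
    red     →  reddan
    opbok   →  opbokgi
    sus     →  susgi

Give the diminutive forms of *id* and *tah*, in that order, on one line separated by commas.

The pattern is voicing of the final sound: -gi when the stem ends in a voiceless consonant (*obesuf*, *pefih*, *opbok*, *sus*); -dan when the stem ends in a voiced consonant (*wufjov*, *red*); -a when the stem ends in a vowel (*ogdu*, *ugivu*).
The final sound of *id* is /d/, which is a voiced consonant, so the suffix is -dan, giving *iddan*.
Since the final sound of *tah* is /h/ (a voiceless consonant), it takes -gi, giving *tahgi*.

iddan, tahgi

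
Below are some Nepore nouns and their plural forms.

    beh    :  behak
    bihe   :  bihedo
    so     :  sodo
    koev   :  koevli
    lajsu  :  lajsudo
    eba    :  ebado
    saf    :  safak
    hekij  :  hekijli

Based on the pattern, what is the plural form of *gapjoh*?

The alternation tracks the final sound of the stem — -ak when the stem ends in a voiceless consonant (*beh*, *saf*); -li when the stem ends in a voiced consonant (*koev*, *hekij*); -do when the stem ends in a vowel (*bihe*, *so*, *lajsu*, *eba*).
*gapjoh*: final sound = /h/, a voiceless consonant → -ak → *gapjohak*.

gapjohak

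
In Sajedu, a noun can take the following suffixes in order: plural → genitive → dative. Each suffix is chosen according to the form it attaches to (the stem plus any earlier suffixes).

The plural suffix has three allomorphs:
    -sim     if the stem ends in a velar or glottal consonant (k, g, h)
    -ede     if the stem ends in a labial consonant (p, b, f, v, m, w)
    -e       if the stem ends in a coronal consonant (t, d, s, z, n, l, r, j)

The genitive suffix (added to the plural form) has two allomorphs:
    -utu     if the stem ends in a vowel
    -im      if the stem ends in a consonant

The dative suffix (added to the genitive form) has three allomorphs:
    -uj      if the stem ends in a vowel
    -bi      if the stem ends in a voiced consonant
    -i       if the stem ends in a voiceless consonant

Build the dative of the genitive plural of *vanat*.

*vanat*: final consonant = /t/, coronal → -e → *vanate*.
The final sound of the plural form *vanate* is /e/, which is a vowel, so the genitive suffix is -utu, giving *vanateutu*.
The genitive form *vanateutu* — final sound /u/ (a vowel) → -uj → *vanateutuuj*.

vanateutuuj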